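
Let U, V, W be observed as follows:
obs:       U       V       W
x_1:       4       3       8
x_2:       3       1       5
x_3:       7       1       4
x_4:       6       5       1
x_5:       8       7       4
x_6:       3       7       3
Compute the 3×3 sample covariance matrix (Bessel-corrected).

Step 1 — column means:
  mean(U) = (4 + 3 + 7 + 6 + 8 + 3) / 6 = 31/6 = 5.1667
  mean(V) = (3 + 1 + 1 + 5 + 7 + 7) / 6 = 24/6 = 4
  mean(W) = (8 + 5 + 4 + 1 + 4 + 3) / 6 = 25/6 = 4.1667

Step 2 — sample covariance S[i,j] = (1/(n-1)) · Σ_k (x_{k,i} - mean_i) · (x_{k,j} - mean_j), with n-1 = 5.
  S[U,U] = ((-1.1667)·(-1.1667) + (-2.1667)·(-2.1667) + (1.8333)·(1.8333) + (0.8333)·(0.8333) + (2.8333)·(2.8333) + (-2.1667)·(-2.1667)) / 5 = 22.8333/5 = 4.5667
  S[U,V] = ((-1.1667)·(-1) + (-2.1667)·(-3) + (1.8333)·(-3) + (0.8333)·(1) + (2.8333)·(3) + (-2.1667)·(3)) / 5 = 5/5 = 1
  S[U,W] = ((-1.1667)·(3.8333) + (-2.1667)·(0.8333) + (1.8333)·(-0.1667) + (0.8333)·(-3.1667) + (2.8333)·(-0.1667) + (-2.1667)·(-1.1667)) / 5 = -7.1667/5 = -1.4333
  S[V,V] = ((-1)·(-1) + (-3)·(-3) + (-3)·(-3) + (1)·(1) + (3)·(3) + (3)·(3)) / 5 = 38/5 = 7.6
  S[V,W] = ((-1)·(3.8333) + (-3)·(0.8333) + (-3)·(-0.1667) + (1)·(-3.1667) + (3)·(-0.1667) + (3)·(-1.1667)) / 5 = -13/5 = -2.6
  S[W,W] = ((3.8333)·(3.8333) + (0.8333)·(0.8333) + (-0.1667)·(-0.1667) + (-3.1667)·(-3.1667) + (-0.1667)·(-0.1667) + (-1.1667)·(-1.1667)) / 5 = 26.8333/5 = 5.3667

S is symmetric (S[j,i] = S[i,j]). Assembling:

S = [[4.5667, 1, -1.4333],
 [1, 7.6, -2.6],
 [-1.4333, -2.6, 5.3667]]


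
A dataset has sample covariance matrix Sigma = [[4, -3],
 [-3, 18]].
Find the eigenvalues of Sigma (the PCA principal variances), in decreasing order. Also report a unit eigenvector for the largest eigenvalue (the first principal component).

Step 1 — characteristic polynomial of 2×2 Sigma:
  det(Sigma - λI) = λ² - trace · λ + det = 0.
  trace = 4 + 18 = 22, det = 4·18 - (-3)² = 63.
Step 2 — discriminant:
  Δ = trace² - 4·det = 484 - 252 = 232.
Step 3 — eigenvalues:
  λ = (trace ± √Δ)/2 = (22 ± 15.2315)/2,
  λ_1 = 18.6158,  λ_2 = 3.3842.

Step 4 — unit eigenvector for λ_1: solve (Sigma - λ_1 I)v = 0. First row:
  (4 - 18.6158)·v_x + (-3)·v_y = 0, i.e. (-14.6158)·v_x + (-3)·v_y = 0,
  so v ∝ (b, λ_1 - a) = (-3, 14.6158); multiply by -1 so the first entry is positive: u = (3, -14.6158).
  ||u|| = √((3)² + (-14.6158)²) = √(222.6208) ≈ 14.9205,
  v_1 = u/||u|| ≈ (0.2011, -0.9796) (||v_1|| = 1).

λ_1 = 18.6158,  λ_2 = 3.3842;  v_1 ≈ (0.2011, -0.9796)


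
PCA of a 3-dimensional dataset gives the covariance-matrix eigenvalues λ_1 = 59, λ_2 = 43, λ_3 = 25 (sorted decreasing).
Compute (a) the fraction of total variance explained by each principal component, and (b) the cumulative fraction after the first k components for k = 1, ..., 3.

Step 1 — total variance = trace(Sigma) = Σ λ_i = 59 + 43 + 25 = 127.

Step 2 — fraction explained by component i = λ_i / Σ λ:
  PC1: 59/127 = 0.4646
  PC2: 43/127 = 0.3386
  PC3: 25/127 = 0.1969

Step 3 — cumulative fraction after k components = (λ_1 + ... + λ_k) / Σ λ:
  k = 1: 59/127 = 0.4646
  k = 2: (59 + 43)/127 = 102/127 = 0.8031
  k = 3: (59 + 43 + 25)/127 = 127/127 = 1

Summary (fraction, with percent):

explained: PC1 0.4646 (46.46%), PC2 0.3386 (33.86%), PC3 0.1969 (19.69%);  cumulative: 0.4646, 0.8031, 1


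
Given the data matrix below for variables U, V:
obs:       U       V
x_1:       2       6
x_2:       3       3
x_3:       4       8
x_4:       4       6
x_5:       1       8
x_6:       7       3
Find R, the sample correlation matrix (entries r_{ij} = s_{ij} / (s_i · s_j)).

Step 1 — column means:
  mean(U) = (2 + 3 + 4 + 4 + 1 + 7) / 6 = 21/6 = 3.5
  mean(V) = (6 + 3 + 8 + 6 + 8 + 3) / 6 = 34/6 = 5.6667

Step 2 — sample variances and covariances s[i,j] = (1/(n-1)) · Σ_k (x_{k,i} - mean_i) · (x_{k,j} - mean_j), with n-1 = 5:
  s[U,U] = ((-1.5)·(-1.5) + (-0.5)·(-0.5) + (0.5)·(0.5) + (0.5)·(0.5) + (-2.5)·(-2.5) + (3.5)·(3.5)) / 5 = 21.5/5 = 4.3
  s[U,V] = ((-1.5)·(0.3333) + (-0.5)·(-2.6667) + (0.5)·(2.3333) + (0.5)·(0.3333) + (-2.5)·(2.3333) + (3.5)·(-2.6667)) / 5 = -13/5 = -2.6
  s[V,V] = ((0.3333)·(0.3333) + (-2.6667)·(-2.6667) + (2.3333)·(2.3333) + (0.3333)·(0.3333) + (2.3333)·(2.3333) + (-2.6667)·(-2.6667)) / 5 = 25.3333/5 = 5.0667
  Sample standard deviations s_i = √(s[i,i]):
  s(U) = √(4.3) = 2.0736
  s(V) = √(5.0667) = 2.2509

Step 3 — r_{ij} = s_{ij} / (s_i · s_j):
  r[U,U] = 1 (diagonal).
  r[U,V] = -2.6 / (2.0736 · 2.2509) = -2.6 / 4.6676 = -0.557
  r[V,V] = 1 (diagonal).

R is symmetric with unit diagonal. Assembling:

R = [[1, -0.557],
 [-0.557, 1]]


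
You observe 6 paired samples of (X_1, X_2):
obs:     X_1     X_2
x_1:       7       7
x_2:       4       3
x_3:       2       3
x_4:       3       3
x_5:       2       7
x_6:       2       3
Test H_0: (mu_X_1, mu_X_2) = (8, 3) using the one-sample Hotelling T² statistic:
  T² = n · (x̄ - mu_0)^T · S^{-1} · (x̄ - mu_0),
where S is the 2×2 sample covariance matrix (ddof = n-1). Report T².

Step 1 — sample mean vector:
  mean(X_1) = (7 + 4 + 2 + 3 + 2 + 2) / 6 = 20/6 = 3.3333
  mean(X_2) = (7 + 3 + 3 + 3 + 7 + 3) / 6 = 26/6 = 4.3333
  x̄ = (3.3333, 4.3333),  deviation x̄ - mu_0 = (3.3333, 4.3333) - (8, 3) = (-4.6667, 1.3333).

Step 2 — sample covariance matrix, S[i,j] = (1/(n-1)) · Σ_k (x_{k,i} - mean_i) · (x_{k,j} - mean_j), divisor n-1 = 5:
  S[X_1,X_1] = ((3.6667)·(3.6667) + (0.6667)·(0.6667) + (-1.3333)·(-1.3333) + (-0.3333)·(-0.3333) + (-1.3333)·(-1.3333) + (-1.3333)·(-1.3333)) / 5 = 19.3333/5 = 3.8667
  S[X_1,X_2] = ((3.6667)·(2.6667) + (0.6667)·(-1.3333) + (-1.3333)·(-1.3333) + (-0.3333)·(-1.3333) + (-1.3333)·(2.6667) + (-1.3333)·(-1.3333)) / 5 = 9.3333/5 = 1.8667
  S[X_2,X_2] = ((2.6667)·(2.6667) + (-1.3333)·(-1.3333) + (-1.3333)·(-1.3333) + (-1.3333)·(-1.3333) + (2.6667)·(2.6667) + (-1.3333)·(-1.3333)) / 5 = 21.3333/5 = 4.2667
  S = [[3.8667, 1.8667],
 [1.8667, 4.2667]].

Step 3 — invert S. det(S) = 3.8667·4.2667 - (1.8667)² = 13.0133.
  S^{-1} = (1/det) · [[d, -b], [-b, a]] = [[0.3279, -0.1434],
 [-0.1434, 0.2971]].

Step 4 — quadratic form (x̄ - mu_0)^T · S^{-1} · (x̄ - mu_0):
  S^{-1} · (x̄ - mu_0) = (-1.7213, 1.0656),
  (x̄ - mu_0)^T · [...] = (-4.6667)·(-1.7213) + (1.3333)·(1.0656) = 9.4536.

Step 5 — scale by n: T² = 6 · 9.4536 = 56.7213.

T² ≈ 56.7213


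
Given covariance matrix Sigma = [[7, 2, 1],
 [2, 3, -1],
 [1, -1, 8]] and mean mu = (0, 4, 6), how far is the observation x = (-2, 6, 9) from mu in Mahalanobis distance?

Step 1 — centre the observation: (x - mu) = (-2, 2, 3).

Step 2 — invert Sigma (cofactor / det for 3×3, or solve directly):
  Sigma^{-1} = [[0.1885, -0.1393, -0.041],
 [-0.1393, 0.4508, 0.0738],
 [-0.041, 0.0738, 0.1393]].

Step 3 — form the quadratic (x - mu)^T · Sigma^{-1} · (x - mu):
  Sigma^{-1} · (x - mu) = (-0.7787, 1.4016, 0.6475).
  (x - mu)^T · [Sigma^{-1} · (x - mu)] = (-2)·(-0.7787) + (2)·(1.4016) + (3)·(0.6475) = 6.3033.

Step 4 — take square root: d = √(6.3033) ≈ 2.5106.

d(x, mu) = √(6.3033) ≈ 2.5106


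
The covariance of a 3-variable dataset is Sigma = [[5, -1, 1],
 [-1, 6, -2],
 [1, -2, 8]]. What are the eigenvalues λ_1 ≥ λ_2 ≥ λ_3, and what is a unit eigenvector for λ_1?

Step 1 — characteristic polynomial p(λ) = det(λI - Sigma) = λ³ - tr·λ² + c_1·λ - det, where tr = trace, c_1 = sum of the principal 2×2 minors, det = det(Sigma):
  tr = 5 + 6 + 8 = 19,
  c_1 = (5·6 - (-1)²) + (5·8 - (1)²) + (6·8 - (-2)²) = 29 + 39 + 44 = 112,
  det = 5·(6·8 - (-2)²) - (-1)·((-1)·8 - (-2)·(1)) + (1)·((-1)·(-2) - 6·(1)) = 5·(44) - (-1)·(-6) + (1)·(-4) = 210.
  So p(λ) = λ³ - 19λ² + 112λ - 210.
Step 2 — look for an integer root (rational root theorem: any rational root is an integer divisor of 210). Testing λ = 5:
  p(5) = 125 - 475 + 560 - 210 = 0  ✓
  Dividing out (λ - 5): p(λ) = (λ - 5)(λ² - 14λ + 42).
Step 3 — remaining eigenvalues from the quadratic λ² - 14λ + 42 = 0:
  Δ = 14² - 4·42 = 196 - 168 = 28,  λ = (14 ± √28)/2 = (14 ± 5.2915)/2 ≈ 9.6458 or 4.3542.
  Sorted: λ_1 = 9.6458,  λ_2 = 5,  λ_3 = 4.3542  (check: sum = 19 = tr ✓).

Step 4 — unit eigenvector for λ_1 ≈ 9.6458: v spans the null space of (Sigma - λ_1 I), whose rows are
  r_1 = (-4.6458, -1, 1),  r_2 = (-1, -3.6458, -2),  r_3 = (1, -2, -1.6458).
  v is orthogonal to every row, so take v ∝ r_1 × r_2 = ((-1)·(-2) - (1)·(-3.6458), (1)·(-1) - (-4.6458)·(-2), (-4.6458)·(-3.6458) - (-1)·(-1)) ≈ (5.6458, -10.2915, 15.9373).
  Let u = (5.6458, -10.2915, 15.9373).
  ||u|| = √((5.6458)² + (-10.2915)² + (15.9373)²) = √(391.7856) ≈ 19.7936,  v_1 = u/||u|| ≈ (0.2852, -0.5199, 0.8052) (||v_1|| = 1).

λ_1 = 9.6458,  λ_2 = 5,  λ_3 = 4.3542;  v_1 ≈ (0.2852, -0.5199, 0.8052)


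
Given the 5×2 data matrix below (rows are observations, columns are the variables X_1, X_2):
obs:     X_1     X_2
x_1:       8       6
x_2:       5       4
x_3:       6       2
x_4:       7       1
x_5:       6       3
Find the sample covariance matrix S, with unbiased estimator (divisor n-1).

Step 1 — column means:
  mean(X_1) = (8 + 5 + 6 + 7 + 6) / 5 = 32/5 = 6.4
  mean(X_2) = (6 + 4 + 2 + 1 + 3) / 5 = 16/5 = 3.2

Step 2 — sample covariance S[i,j] = (1/(n-1)) · Σ_k (x_{k,i} - mean_i) · (x_{k,j} - mean_j), with n-1 = 4.
  S[X_1,X_1] = ((1.6)·(1.6) + (-1.4)·(-1.4) + (-0.4)·(-0.4) + (0.6)·(0.6) + (-0.4)·(-0.4)) / 4 = 5.2/4 = 1.3
  S[X_1,X_2] = ((1.6)·(2.8) + (-1.4)·(0.8) + (-0.4)·(-1.2) + (0.6)·(-2.2) + (-0.4)·(-0.2)) / 4 = 2.6/4 = 0.65
  S[X_2,X_2] = ((2.8)·(2.8) + (0.8)·(0.8) + (-1.2)·(-1.2) + (-2.2)·(-2.2) + (-0.2)·(-0.2)) / 4 = 14.8/4 = 3.7

S is symmetric (S[j,i] = S[i,j]). Assembling:

S = [[1.3, 0.65],
 [0.65, 3.7]]


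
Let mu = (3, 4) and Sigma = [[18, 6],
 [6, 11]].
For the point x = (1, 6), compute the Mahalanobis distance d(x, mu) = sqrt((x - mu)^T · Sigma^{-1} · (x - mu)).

Step 1 — centre the observation: (x - mu) = (-2, 2).

Step 2 — invert Sigma. det(Sigma) = 18·11 - (6)² = 162.
  Sigma^{-1} = (1/det) · [[d, -b], [-b, a]] = [[0.0679, -0.037],
 [-0.037, 0.1111]].

Step 3 — form the quadratic (x - mu)^T · Sigma^{-1} · (x - mu):
  Sigma^{-1} · (x - mu) = (-0.2099, 0.2963).
  (x - mu)^T · [Sigma^{-1} · (x - mu)] = (-2)·(-0.2099) + (2)·(0.2963) = 1.0123.

Step 4 — take square root: d = √(1.0123) ≈ 1.0062.

d(x, mu) = √(1.0123) ≈ 1.0062


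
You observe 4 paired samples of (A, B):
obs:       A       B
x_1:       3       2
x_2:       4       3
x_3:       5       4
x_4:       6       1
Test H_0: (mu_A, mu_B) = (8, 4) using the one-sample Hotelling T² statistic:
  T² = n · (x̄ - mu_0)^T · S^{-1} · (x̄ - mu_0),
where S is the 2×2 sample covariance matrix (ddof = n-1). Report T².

Step 1 — sample mean vector:
  mean(A) = (3 + 4 + 5 + 6) / 4 = 18/4 = 4.5
  mean(B) = (2 + 3 + 4 + 1) / 4 = 10/4 = 2.5
  x̄ = (4.5, 2.5),  deviation x̄ - mu_0 = (4.5, 2.5) - (8, 4) = (-3.5, -1.5).

Step 2 — sample covariance matrix, S[i,j] = (1/(n-1)) · Σ_k (x_{k,i} - mean_i) · (x_{k,j} - mean_j), divisor n-1 = 3:
  S[A,A] = ((-1.5)·(-1.5) + (-0.5)·(-0.5) + (0.5)·(0.5) + (1.5)·(1.5)) / 3 = 5/3 = 1.6667
  S[A,B] = ((-1.5)·(-0.5) + (-0.5)·(0.5) + (0.5)·(1.5) + (1.5)·(-1.5)) / 3 = -1/3 = -0.3333
  S[B,B] = ((-0.5)·(-0.5) + (0.5)·(0.5) + (1.5)·(1.5) + (-1.5)·(-1.5)) / 3 = 5/3 = 1.6667
  S = [[1.6667, -0.3333],
 [-0.3333, 1.6667]].

Step 3 — invert S. det(S) = 1.6667·1.6667 - (-0.3333)² = 2.6667.
  S^{-1} = (1/det) · [[d, -b], [-b, a]] = [[0.625, 0.125],
 [0.125, 0.625]].

Step 4 — quadratic form (x̄ - mu_0)^T · S^{-1} · (x̄ - mu_0):
  S^{-1} · (x̄ - mu_0) = (-2.375, -1.375),
  (x̄ - mu_0)^T · [...] = (-3.5)·(-2.375) + (-1.5)·(-1.375) = 10.375.

Step 5 — scale by n: T² = 4 · 10.375 = 41.5.

T² ≈ 41.5


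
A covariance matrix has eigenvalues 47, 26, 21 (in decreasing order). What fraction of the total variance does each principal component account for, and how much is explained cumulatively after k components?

Step 1 — total variance = trace(Sigma) = Σ λ_i = 47 + 26 + 21 = 94.

Step 2 — fraction explained by component i = λ_i / Σ λ:
  PC1: 47/94 = 0.5
  PC2: 26/94 = 0.2766
  PC3: 21/94 = 0.2234

Step 3 — cumulative fraction after k components = (λ_1 + ... + λ_k) / Σ λ:
  k = 1: 47/94 = 0.5
  k = 2: (47 + 26)/94 = 73/94 = 0.7766
  k = 3: (47 + 26 + 21)/94 = 94/94 = 1

Summary (fraction, with percent):

explained: PC1 0.5 (50%), PC2 0.2766 (27.66%), PC3 0.2234 (22.34%);  cumulative: 0.5, 0.7766, 1


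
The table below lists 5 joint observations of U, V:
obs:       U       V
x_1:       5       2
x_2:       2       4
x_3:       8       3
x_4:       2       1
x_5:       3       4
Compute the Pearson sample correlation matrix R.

Step 1 — column means:
  mean(U) = (5 + 2 + 8 + 2 + 3) / 5 = 20/5 = 4
  mean(V) = (2 + 4 + 3 + 1 + 4) / 5 = 14/5 = 2.8

Step 2 — sample variances and covariances s[i,j] = (1/(n-1)) · Σ_k (x_{k,i} - mean_i) · (x_{k,j} - mean_j), with n-1 = 4:
  s[U,U] = ((1)·(1) + (-2)·(-2) + (4)·(4) + (-2)·(-2) + (-1)·(-1)) / 4 = 26/4 = 6.5
  s[U,V] = ((1)·(-0.8) + (-2)·(1.2) + (4)·(0.2) + (-2)·(-1.8) + (-1)·(1.2)) / 4 = 0/4 = 0
  s[V,V] = ((-0.8)·(-0.8) + (1.2)·(1.2) + (0.2)·(0.2) + (-1.8)·(-1.8) + (1.2)·(1.2)) / 4 = 6.8/4 = 1.7
  Sample standard deviations s_i = √(s[i,i]):
  s(U) = √(6.5) = 2.5495
  s(V) = √(1.7) = 1.3038

Step 3 — r_{ij} = s_{ij} / (s_i · s_j):
  r[U,U] = 1 (diagonal).
  r[U,V] = 0 / (2.5495 · 1.3038) = 0 / 3.3242 = 0
  r[V,V] = 1 (diagonal).

R is symmetric with unit diagonal. Assembling:

R = [[1, 0],
 [0, 1]]


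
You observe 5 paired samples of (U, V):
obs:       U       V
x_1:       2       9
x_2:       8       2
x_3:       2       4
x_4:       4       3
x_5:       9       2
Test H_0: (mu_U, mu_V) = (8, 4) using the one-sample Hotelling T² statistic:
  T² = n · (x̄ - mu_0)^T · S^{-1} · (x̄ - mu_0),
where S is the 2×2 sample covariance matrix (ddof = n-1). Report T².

Step 1 — sample mean vector:
  mean(U) = (2 + 8 + 2 + 4 + 9) / 5 = 25/5 = 5
  mean(V) = (9 + 2 + 4 + 3 + 2) / 5 = 20/5 = 4
  x̄ = (5, 4),  deviation x̄ - mu_0 = (5, 4) - (8, 4) = (-3, 0).

Step 2 — sample covariance matrix, S[i,j] = (1/(n-1)) · Σ_k (x_{k,i} - mean_i) · (x_{k,j} - mean_j), divisor n-1 = 4:
  S[U,U] = ((-3)·(-3) + (3)·(3) + (-3)·(-3) + (-1)·(-1) + (4)·(4)) / 4 = 44/4 = 11
  S[U,V] = ((-3)·(5) + (3)·(-2) + (-3)·(0) + (-1)·(-1) + (4)·(-2)) / 4 = -28/4 = -7
  S[V,V] = ((5)·(5) + (-2)·(-2) + (0)·(0) + (-1)·(-1) + (-2)·(-2)) / 4 = 34/4 = 8.5
  S = [[11, -7],
 [-7, 8.5]].

Step 3 — invert S. det(S) = 11·8.5 - (-7)² = 44.5.
  S^{-1} = (1/det) · [[d, -b], [-b, a]] = [[0.191, 0.1573],
 [0.1573, 0.2472]].

Step 4 — quadratic form (x̄ - mu_0)^T · S^{-1} · (x̄ - mu_0):
  S^{-1} · (x̄ - mu_0) = (-0.573, -0.4719),
  (x̄ - mu_0)^T · [...] = (-3)·(-0.573) + (0)·(-0.4719) = 1.7191.

Step 5 — scale by n: T² = 5 · 1.7191 = 8.5955.

T² ≈ 8.5955


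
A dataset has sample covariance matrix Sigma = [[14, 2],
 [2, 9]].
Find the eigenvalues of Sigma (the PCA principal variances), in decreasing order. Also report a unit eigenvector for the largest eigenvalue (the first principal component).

Step 1 — characteristic polynomial of 2×2 Sigma:
  det(Sigma - λI) = λ² - trace · λ + det = 0.
  trace = 14 + 9 = 23, det = 14·9 - (2)² = 122.
Step 2 — discriminant:
  Δ = trace² - 4·det = 529 - 488 = 41.
Step 3 — eigenvalues:
  λ = (trace ± √Δ)/2 = (23 ± 6.4031)/2,
  λ_1 = 14.7016,  λ_2 = 8.2984.

Step 4 — unit eigenvector for λ_1: solve (Sigma - λ_1 I)v = 0. First row:
  (14 - 14.7016)·v_x + (2)·v_y = 0, i.e. (-0.7016)·v_x + (2)·v_y = 0,
  so v ∝ (b, λ_1 - a) = (2, 0.7016) = u.
  ||u|| = √((2)² + (0.7016)²) = √(4.4922) ≈ 2.1195,
  v_1 = u/||u|| ≈ (0.9436, 0.331) (||v_1|| = 1).

λ_1 = 14.7016,  λ_2 = 8.2984;  v_1 ≈ (0.9436, 0.331)


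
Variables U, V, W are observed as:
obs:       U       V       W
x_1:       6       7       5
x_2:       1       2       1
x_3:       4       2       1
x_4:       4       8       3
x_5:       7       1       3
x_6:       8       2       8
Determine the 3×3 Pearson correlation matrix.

Step 1 — column means:
  mean(U) = (6 + 1 + 4 + 4 + 7 + 8) / 6 = 30/6 = 5
  mean(V) = (7 + 2 + 2 + 8 + 1 + 2) / 6 = 22/6 = 3.6667
  mean(W) = (5 + 1 + 1 + 3 + 3 + 8) / 6 = 21/6 = 3.5

Step 2 — sample variances and covariances s[i,j] = (1/(n-1)) · Σ_k (x_{k,i} - mean_i) · (x_{k,j} - mean_j), with n-1 = 5:
  s[U,U] = ((1)·(1) + (-4)·(-4) + (-1)·(-1) + (-1)·(-1) + (2)·(2) + (3)·(3)) / 5 = 32/5 = 6.4
  s[U,V] = ((1)·(3.3333) + (-4)·(-1.6667) + (-1)·(-1.6667) + (-1)·(4.3333) + (2)·(-2.6667) + (3)·(-1.6667)) / 5 = -3/5 = -0.6
  s[U,W] = ((1)·(1.5) + (-4)·(-2.5) + (-1)·(-2.5) + (-1)·(-0.5) + (2)·(-0.5) + (3)·(4.5)) / 5 = 27/5 = 5.4
  s[V,V] = ((3.3333)·(3.3333) + (-1.6667)·(-1.6667) + (-1.6667)·(-1.6667) + (4.3333)·(4.3333) + (-2.6667)·(-2.6667) + (-1.6667)·(-1.6667)) / 5 = 45.3333/5 = 9.0667
  s[V,W] = ((3.3333)·(1.5) + (-1.6667)·(-2.5) + (-1.6667)·(-2.5) + (4.3333)·(-0.5) + (-2.6667)·(-0.5) + (-1.6667)·(4.5)) / 5 = 5/5 = 1
  s[W,W] = ((1.5)·(1.5) + (-2.5)·(-2.5) + (-2.5)·(-2.5) + (-0.5)·(-0.5) + (-0.5)·(-0.5) + (4.5)·(4.5)) / 5 = 35.5/5 = 7.1
  Sample standard deviations s_i = √(s[i,i]):
  s(U) = √(6.4) = 2.5298
  s(V) = √(9.0667) = 3.0111
  s(W) = √(7.1) = 2.6646

Step 3 — r_{ij} = s_{ij} / (s_i · s_j):
  r[U,U] = 1 (diagonal).
  r[U,V] = -0.6 / (2.5298 · 3.0111) = -0.6 / 7.6175 = -0.0788
  r[U,W] = 5.4 / (2.5298 · 2.6646) = 5.4 / 6.7409 = 0.8011
  r[V,V] = 1 (diagonal).
  r[V,W] = 1 / (3.0111 · 2.6646) = 1 / 8.0233 = 0.1246
  r[W,W] = 1 (diagonal).

R is symmetric with unit diagonal. Assembling:

R = [[1, -0.0788, 0.8011],
 [-0.0788, 1, 0.1246],
 [0.8011, 0.1246, 1]]


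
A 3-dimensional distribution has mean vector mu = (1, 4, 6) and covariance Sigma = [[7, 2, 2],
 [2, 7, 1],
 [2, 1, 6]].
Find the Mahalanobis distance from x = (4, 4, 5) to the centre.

Step 1 — centre the observation: (x - mu) = (3, 0, -1).

Step 2 — invert Sigma (cofactor / det for 3×3, or solve directly):
  Sigma^{-1} = [[0.1687, -0.0412, -0.0494],
 [-0.0412, 0.1564, -0.0123],
 [-0.0494, -0.0123, 0.1852]].

Step 3 — form the quadratic (x - mu)^T · Sigma^{-1} · (x - mu):
  Sigma^{-1} · (x - mu) = (0.5556, -0.1111, -0.3333).
  (x - mu)^T · [Sigma^{-1} · (x - mu)] = (3)·(0.5556) + (0)·(-0.1111) + (-1)·(-0.3333) = 2.

Step 4 — take square root: d = √(2) ≈ 1.4142.

d(x, mu) = √(2) ≈ 1.4142


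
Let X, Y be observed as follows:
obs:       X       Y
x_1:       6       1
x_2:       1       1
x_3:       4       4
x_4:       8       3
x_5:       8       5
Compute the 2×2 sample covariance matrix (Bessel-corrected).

Step 1 — column means:
  mean(X) = (6 + 1 + 4 + 8 + 8) / 5 = 27/5 = 5.4
  mean(Y) = (1 + 1 + 4 + 3 + 5) / 5 = 14/5 = 2.8

Step 2 — sample covariance S[i,j] = (1/(n-1)) · Σ_k (x_{k,i} - mean_i) · (x_{k,j} - mean_j), with n-1 = 4.
  S[X,X] = ((0.6)·(0.6) + (-4.4)·(-4.4) + (-1.4)·(-1.4) + (2.6)·(2.6) + (2.6)·(2.6)) / 4 = 35.2/4 = 8.8
  S[X,Y] = ((0.6)·(-1.8) + (-4.4)·(-1.8) + (-1.4)·(1.2) + (2.6)·(0.2) + (2.6)·(2.2)) / 4 = 11.4/4 = 2.85
  S[Y,Y] = ((-1.8)·(-1.8) + (-1.8)·(-1.8) + (1.2)·(1.2) + (0.2)·(0.2) + (2.2)·(2.2)) / 4 = 12.8/4 = 3.2

S is symmetric (S[j,i] = S[i,j]). Assembling:

S = [[8.8, 2.85],
 [2.85, 3.2]]


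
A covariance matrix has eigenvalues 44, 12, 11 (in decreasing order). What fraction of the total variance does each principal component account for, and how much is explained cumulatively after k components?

Step 1 — total variance = trace(Sigma) = Σ λ_i = 44 + 12 + 11 = 67.

Step 2 — fraction explained by component i = λ_i / Σ λ:
  PC1: 44/67 = 0.6567
  PC2: 12/67 = 0.1791
  PC3: 11/67 = 0.1642

Step 3 — cumulative fraction after k components = (λ_1 + ... + λ_k) / Σ λ:
  k = 1: 44/67 = 0.6567
  k = 2: (44 + 12)/67 = 56/67 = 0.8358
  k = 3: (44 + 12 + 11)/67 = 67/67 = 1

Summary (fraction, with percent):

explained: PC1 0.6567 (65.67%), PC2 0.1791 (17.91%), PC3 0.1642 (16.42%);  cumulative: 0.6567, 0.8358, 1


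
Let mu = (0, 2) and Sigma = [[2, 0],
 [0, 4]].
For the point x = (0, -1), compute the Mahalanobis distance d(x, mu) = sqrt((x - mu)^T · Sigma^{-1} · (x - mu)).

Step 1 — centre the observation: (x - mu) = (0, -3).

Step 2 — invert Sigma. det(Sigma) = 2·4 - (0)² = 8.
  Sigma^{-1} = (1/det) · [[d, -b], [-b, a]] = [[0.5, 0],
 [0, 0.25]].

Step 3 — form the quadratic (x - mu)^T · Sigma^{-1} · (x - mu):
  Sigma^{-1} · (x - mu) = (0, -0.75).
  (x - mu)^T · [Sigma^{-1} · (x - mu)] = (0)·(0) + (-3)·(-0.75) = 2.25.

Step 4 — take square root: d = √(2.25) ≈ 1.5.

d(x, mu) = √(2.25) ≈ 1.5


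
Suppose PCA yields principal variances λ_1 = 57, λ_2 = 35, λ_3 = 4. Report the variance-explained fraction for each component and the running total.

Step 1 — total variance = trace(Sigma) = Σ λ_i = 57 + 35 + 4 = 96.

Step 2 — fraction explained by component i = λ_i / Σ λ:
  PC1: 57/96 = 0.5938
  PC2: 35/96 = 0.3646
  PC3: 4/96 = 0.0417

Step 3 — cumulative fraction after k components = (λ_1 + ... + λ_k) / Σ λ:
  k = 1: 57/96 = 0.5938
  k = 2: (57 + 35)/96 = 92/96 = 0.9583
  k = 3: (57 + 35 + 4)/96 = 96/96 = 1

Summary (fraction, with percent):

explained: PC1 0.5938 (59.38%), PC2 0.3646 (36.46%), PC3 0.0417 (4.17%);  cumulative: 0.5938, 0.9583, 1


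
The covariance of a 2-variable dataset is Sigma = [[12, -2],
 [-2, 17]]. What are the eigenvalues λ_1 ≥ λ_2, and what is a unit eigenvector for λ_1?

Step 1 — characteristic polynomial of 2×2 Sigma:
  det(Sigma - λI) = λ² - trace · λ + det = 0.
  trace = 12 + 17 = 29, det = 12·17 - (-2)² = 200.
Step 2 — discriminant:
  Δ = trace² - 4·det = 841 - 800 = 41.
Step 3 — eigenvalues:
  λ = (trace ± √Δ)/2 = (29 ± 6.4031)/2,
  λ_1 = 17.7016,  λ_2 = 11.2984.

Step 4 — unit eigenvector for λ_1: solve (Sigma - λ_1 I)v = 0. First row:
  (12 - 17.7016)·v_x + (-2)·v_y = 0, i.e. (-5.7016)·v_x + (-2)·v_y = 0,
  so v ∝ (b, λ_1 - a) = (-2, 5.7016); multiply by -1 so the first entry is positive: u = (2, -5.7016).
  ||u|| = √((2)² + (-5.7016)²) = √(36.5078) ≈ 6.0422,
  v_1 = u/||u|| ≈ (0.331, -0.9436) (||v_1|| = 1).

λ_1 = 17.7016,  λ_2 = 11.2984;  v_1 ≈ (0.331, -0.9436)


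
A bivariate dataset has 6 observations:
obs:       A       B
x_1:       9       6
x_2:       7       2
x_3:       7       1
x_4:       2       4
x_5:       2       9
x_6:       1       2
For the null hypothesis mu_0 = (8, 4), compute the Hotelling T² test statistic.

Step 1 — sample mean vector:
  mean(A) = (9 + 7 + 7 + 2 + 2 + 1) / 6 = 28/6 = 4.6667
  mean(B) = (6 + 2 + 1 + 4 + 9 + 2) / 6 = 24/6 = 4
  x̄ = (4.6667, 4),  deviation x̄ - mu_0 = (4.6667, 4) - (8, 4) = (-3.3333, 0).

Step 2 — sample covariance matrix, S[i,j] = (1/(n-1)) · Σ_k (x_{k,i} - mean_i) · (x_{k,j} - mean_j), divisor n-1 = 5:
  S[A,A] = ((4.3333)·(4.3333) + (2.3333)·(2.3333) + (2.3333)·(2.3333) + (-2.6667)·(-2.6667) + (-2.6667)·(-2.6667) + (-3.6667)·(-3.6667)) / 5 = 57.3333/5 = 11.4667
  S[A,B] = ((4.3333)·(2) + (2.3333)·(-2) + (2.3333)·(-3) + (-2.6667)·(0) + (-2.6667)·(5) + (-3.6667)·(-2)) / 5 = -9/5 = -1.8
  S[B,B] = ((2)·(2) + (-2)·(-2) + (-3)·(-3) + (0)·(0) + (5)·(5) + (-2)·(-2)) / 5 = 46/5 = 9.2
  S = [[11.4667, -1.8],
 [-1.8, 9.2]].

Step 3 — invert S. det(S) = 11.4667·9.2 - (-1.8)² = 102.2533.
  S^{-1} = (1/det) · [[d, -b], [-b, a]] = [[0.09, 0.0176],
 [0.0176, 0.1121]].

Step 4 — quadratic form (x̄ - mu_0)^T · S^{-1} · (x̄ - mu_0):
  S^{-1} · (x̄ - mu_0) = (-0.2999, -0.0587),
  (x̄ - mu_0)^T · [...] = (-3.3333)·(-0.2999) + (0)·(-0.0587) = 0.9997.

Step 5 — scale by n: T² = 6 · 0.9997 = 5.9982.

T² ≈ 5.9982


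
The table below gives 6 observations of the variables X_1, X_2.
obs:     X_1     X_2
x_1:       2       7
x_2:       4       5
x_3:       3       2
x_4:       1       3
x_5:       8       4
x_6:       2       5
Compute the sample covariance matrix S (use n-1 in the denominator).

Step 1 — column means:
  mean(X_1) = (2 + 4 + 3 + 1 + 8 + 2) / 6 = 20/6 = 3.3333
  mean(X_2) = (7 + 5 + 2 + 3 + 4 + 5) / 6 = 26/6 = 4.3333

Step 2 — sample covariance S[i,j] = (1/(n-1)) · Σ_k (x_{k,i} - mean_i) · (x_{k,j} - mean_j), with n-1 = 5.
  S[X_1,X_1] = ((-1.3333)·(-1.3333) + (0.6667)·(0.6667) + (-0.3333)·(-0.3333) + (-2.3333)·(-2.3333) + (4.6667)·(4.6667) + (-1.3333)·(-1.3333)) / 5 = 31.3333/5 = 6.2667
  S[X_1,X_2] = ((-1.3333)·(2.6667) + (0.6667)·(0.6667) + (-0.3333)·(-2.3333) + (-2.3333)·(-1.3333) + (4.6667)·(-0.3333) + (-1.3333)·(0.6667)) / 5 = -1.6667/5 = -0.3333
  S[X_2,X_2] = ((2.6667)·(2.6667) + (0.6667)·(0.6667) + (-2.3333)·(-2.3333) + (-1.3333)·(-1.3333) + (-0.3333)·(-0.3333) + (0.6667)·(0.6667)) / 5 = 15.3333/5 = 3.0667

S is symmetric (S[j,i] = S[i,j]). Assembling:

S = [[6.2667, -0.3333],
 [-0.3333, 3.0667]]


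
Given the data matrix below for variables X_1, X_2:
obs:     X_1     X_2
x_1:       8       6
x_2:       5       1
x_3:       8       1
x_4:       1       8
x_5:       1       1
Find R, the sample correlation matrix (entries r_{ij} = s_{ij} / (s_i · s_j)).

Step 1 — column means:
  mean(X_1) = (8 + 5 + 8 + 1 + 1) / 5 = 23/5 = 4.6
  mean(X_2) = (6 + 1 + 1 + 8 + 1) / 5 = 17/5 = 3.4

Step 2 — sample variances and covariances s[i,j] = (1/(n-1)) · Σ_k (x_{k,i} - mean_i) · (x_{k,j} - mean_j), with n-1 = 4:
  s[X_1,X_1] = ((3.4)·(3.4) + (0.4)·(0.4) + (3.4)·(3.4) + (-3.6)·(-3.6) + (-3.6)·(-3.6)) / 4 = 49.2/4 = 12.3
  s[X_1,X_2] = ((3.4)·(2.6) + (0.4)·(-2.4) + (3.4)·(-2.4) + (-3.6)·(4.6) + (-3.6)·(-2.4)) / 4 = -8.2/4 = -2.05
  s[X_2,X_2] = ((2.6)·(2.6) + (-2.4)·(-2.4) + (-2.4)·(-2.4) + (4.6)·(4.6) + (-2.4)·(-2.4)) / 4 = 45.2/4 = 11.3
  Sample standard deviations s_i = √(s[i,i]):
  s(X_1) = √(12.3) = 3.5071
  s(X_2) = √(11.3) = 3.3615

Step 3 — r_{ij} = s_{ij} / (s_i · s_j):
  r[X_1,X_1] = 1 (diagonal).
  r[X_1,X_2] = -2.05 / (3.5071 · 3.3615) = -2.05 / 11.7894 = -0.1739
  r[X_2,X_2] = 1 (diagonal).

R is symmetric with unit diagonal. Assembling:

R = [[1, -0.1739],
 [-0.1739, 1]]


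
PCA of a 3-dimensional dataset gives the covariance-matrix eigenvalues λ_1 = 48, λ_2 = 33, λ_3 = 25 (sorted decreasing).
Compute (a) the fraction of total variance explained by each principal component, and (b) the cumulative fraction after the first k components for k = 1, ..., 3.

Step 1 — total variance = trace(Sigma) = Σ λ_i = 48 + 33 + 25 = 106.

Step 2 — fraction explained by component i = λ_i / Σ λ:
  PC1: 48/106 = 0.4528
  PC2: 33/106 = 0.3113
  PC3: 25/106 = 0.2358

Step 3 — cumulative fraction after k components = (λ_1 + ... + λ_k) / Σ λ:
  k = 1: 48/106 = 0.4528
  k = 2: (48 + 33)/106 = 81/106 = 0.7642
  k = 3: (48 + 33 + 25)/106 = 106/106 = 1

Summary (fraction, with percent):

explained: PC1 0.4528 (45.28%), PC2 0.3113 (31.13%), PC3 0.2358 (23.58%);  cumulative: 0.4528, 0.7642, 1


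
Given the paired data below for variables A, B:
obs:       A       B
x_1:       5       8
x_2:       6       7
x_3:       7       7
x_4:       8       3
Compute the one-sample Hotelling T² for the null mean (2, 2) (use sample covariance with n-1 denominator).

Step 1 — sample mean vector:
  mean(A) = (5 + 6 + 7 + 8) / 4 = 26/4 = 6.5
  mean(B) = (8 + 7 + 7 + 3) / 4 = 25/4 = 6.25
  x̄ = (6.5, 6.25),  deviation x̄ - mu_0 = (6.5, 6.25) - (2, 2) = (4.5, 4.25).

Step 2 — sample covariance matrix, S[i,j] = (1/(n-1)) · Σ_k (x_{k,i} - mean_i) · (x_{k,j} - mean_j), divisor n-1 = 3:
  S[A,A] = ((-1.5)·(-1.5) + (-0.5)·(-0.5) + (0.5)·(0.5) + (1.5)·(1.5)) / 3 = 5/3 = 1.6667
  S[A,B] = ((-1.5)·(1.75) + (-0.5)·(0.75) + (0.5)·(0.75) + (1.5)·(-3.25)) / 3 = -7.5/3 = -2.5
  S[B,B] = ((1.75)·(1.75) + (0.75)·(0.75) + (0.75)·(0.75) + (-3.25)·(-3.25)) / 3 = 14.75/3 = 4.9167
  S = [[1.6667, -2.5],
 [-2.5, 4.9167]].

Step 3 — invert S. det(S) = 1.6667·4.9167 - (-2.5)² = 1.9444.
  S^{-1} = (1/det) · [[d, -b], [-b, a]] = [[2.5286, 1.2857],
 [1.2857, 0.8571]].

Step 4 — quadratic form (x̄ - mu_0)^T · S^{-1} · (x̄ - mu_0):
  S^{-1} · (x̄ - mu_0) = (16.8429, 9.4286),
  (x̄ - mu_0)^T · [...] = (4.5)·(16.8429) + (4.25)·(9.4286) = 115.8643.

Step 5 — scale by n: T² = 4 · 115.8643 = 463.4571.

T² ≈ 463.4571


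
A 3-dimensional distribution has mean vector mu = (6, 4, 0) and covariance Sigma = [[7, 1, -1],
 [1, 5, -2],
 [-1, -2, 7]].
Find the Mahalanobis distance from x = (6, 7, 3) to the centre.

Step 1 — centre the observation: (x - mu) = (0, 3, 3).

Step 2 — invert Sigma (cofactor / det for 3×3, or solve directly):
  Sigma^{-1} = [[0.1483, -0.0239, 0.0144],
 [-0.0239, 0.2297, 0.0622],
 [0.0144, 0.0622, 0.1627]].

Step 3 — form the quadratic (x - mu)^T · Sigma^{-1} · (x - mu):
  Sigma^{-1} · (x - mu) = (-0.0287, 0.8756, 0.6746).
  (x - mu)^T · [Sigma^{-1} · (x - mu)] = (0)·(-0.0287) + (3)·(0.8756) + (3)·(0.6746) = 4.6507.

Step 4 — take square root: d = √(4.6507) ≈ 2.1566.

d(x, mu) = √(4.6507) ≈ 2.1566


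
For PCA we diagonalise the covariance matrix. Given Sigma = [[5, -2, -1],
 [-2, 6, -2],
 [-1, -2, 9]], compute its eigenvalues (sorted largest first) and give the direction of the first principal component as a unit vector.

Step 1 — characteristic polynomial p(λ) = det(λI - Sigma) = λ³ - tr·λ² + c_1·λ - det, where tr = trace, c_1 = sum of the principal 2×2 minors, det = det(Sigma):
  tr = 5 + 6 + 9 = 20,
  c_1 = (5·6 - (-2)²) + (5·9 - (-1)²) + (6·9 - (-2)²) = 26 + 44 + 50 = 120,
  det = 5·(6·9 - (-2)²) - (-2)·((-2)·9 - (-2)·(-1)) + (-1)·((-2)·(-2) - 6·(-1)) = 5·(50) - (-2)·(-20) + (-1)·(10) = 200.
  So p(λ) = λ³ - 20λ² + 120λ - 200.
Step 2 — look for an integer root (rational root theorem: any rational root is an integer divisor of 200). Testing λ = 10:
  p(10) = 1000 - 2000 + 1200 - 200 = 0  ✓
  Dividing out (λ - 10): p(λ) = (λ - 10)(λ² - 10λ + 20).
Step 3 — remaining eigenvalues from the quadratic λ² - 10λ + 20 = 0:
  Δ = 10² - 4·20 = 100 - 80 = 20,  λ = (10 ± √20)/2 = (10 ± 4.4721)/2 ≈ 7.2361 or 2.7639.
  Sorted: λ_1 = 10,  λ_2 = 7.2361,  λ_3 = 2.7639  (check: sum = 20 = tr ✓).

Step 4 — unit eigenvector for λ_1 = 10: v spans the null space of (Sigma - λ_1 I), whose rows are
  r_1 = (-5, -2, -1),  r_2 = (-2, -4, -2),  r_3 = (-1, -2, -1).
  v is orthogonal to every row, so take v ∝ r_1 × r_2 = ((-2)·(-2) - (-1)·(-4), (-1)·(-2) - (-5)·(-2), (-5)·(-4) - (-2)·(-2)) = (0, -8, 16).
  Rescale (divide by 8; multiply by -1 so the first nonzero entry is positive): u = (0, 1, -2).
  ||u|| = √((0)² + (1)² + (-2)²) = √(5) ≈ 2.2361,  v_1 = u/||u|| ≈ (0, 0.4472, -0.8944) (||v_1|| = 1).

λ_1 = 10,  λ_2 = 7.2361,  λ_3 = 2.7639;  v_1 ≈ (0, 0.4472, -0.8944)


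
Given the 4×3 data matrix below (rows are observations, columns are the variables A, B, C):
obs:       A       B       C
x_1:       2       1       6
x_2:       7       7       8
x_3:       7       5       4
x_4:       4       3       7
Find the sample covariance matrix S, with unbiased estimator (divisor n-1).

Step 1 — column means:
  mean(A) = (2 + 7 + 7 + 4) / 4 = 20/4 = 5
  mean(B) = (1 + 7 + 5 + 3) / 4 = 16/4 = 4
  mean(C) = (6 + 8 + 4 + 7) / 4 = 25/4 = 6.25

Step 2 — sample covariance S[i,j] = (1/(n-1)) · Σ_k (x_{k,i} - mean_i) · (x_{k,j} - mean_j), with n-1 = 3.
  S[A,A] = ((-3)·(-3) + (2)·(2) + (2)·(2) + (-1)·(-1)) / 3 = 18/3 = 6
  S[A,B] = ((-3)·(-3) + (2)·(3) + (2)·(1) + (-1)·(-1)) / 3 = 18/3 = 6
  S[A,C] = ((-3)·(-0.25) + (2)·(1.75) + (2)·(-2.25) + (-1)·(0.75)) / 3 = -1/3 = -0.3333
  S[B,B] = ((-3)·(-3) + (3)·(3) + (1)·(1) + (-1)·(-1)) / 3 = 20/3 = 6.6667
  S[B,C] = ((-3)·(-0.25) + (3)·(1.75) + (1)·(-2.25) + (-1)·(0.75)) / 3 = 3/3 = 1
  S[C,C] = ((-0.25)·(-0.25) + (1.75)·(1.75) + (-2.25)·(-2.25) + (0.75)·(0.75)) / 3 = 8.75/3 = 2.9167

S is symmetric (S[j,i] = S[i,j]). Assembling:

S = [[6, 6, -0.3333],
 [6, 6.6667, 1],
 [-0.3333, 1, 2.9167]]


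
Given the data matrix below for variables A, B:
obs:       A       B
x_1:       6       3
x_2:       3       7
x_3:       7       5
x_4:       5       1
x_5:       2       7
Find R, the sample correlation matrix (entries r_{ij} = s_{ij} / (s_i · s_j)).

Step 1 — column means:
  mean(A) = (6 + 3 + 7 + 5 + 2) / 5 = 23/5 = 4.6
  mean(B) = (3 + 7 + 5 + 1 + 7) / 5 = 23/5 = 4.6

Step 2 — sample variances and covariances s[i,j] = (1/(n-1)) · Σ_k (x_{k,i} - mean_i) · (x_{k,j} - mean_j), with n-1 = 4:
  s[A,A] = ((1.4)·(1.4) + (-1.6)·(-1.6) + (2.4)·(2.4) + (0.4)·(0.4) + (-2.6)·(-2.6)) / 4 = 17.2/4 = 4.3
  s[A,B] = ((1.4)·(-1.6) + (-1.6)·(2.4) + (2.4)·(0.4) + (0.4)·(-3.6) + (-2.6)·(2.4)) / 4 = -12.8/4 = -3.2
  s[B,B] = ((-1.6)·(-1.6) + (2.4)·(2.4) + (0.4)·(0.4) + (-3.6)·(-3.6) + (2.4)·(2.4)) / 4 = 27.2/4 = 6.8
  Sample standard deviations s_i = √(s[i,i]):
  s(A) = √(4.3) = 2.0736
  s(B) = √(6.8) = 2.6077

Step 3 — r_{ij} = s_{ij} / (s_i · s_j):
  r[A,A] = 1 (diagonal).
  r[A,B] = -3.2 / (2.0736 · 2.6077) = -3.2 / 5.4074 = -0.5918
  r[B,B] = 1 (diagonal).

R is symmetric with unit diagonal. Assembling:

R = [[1, -0.5918],
 [-0.5918, 1]]


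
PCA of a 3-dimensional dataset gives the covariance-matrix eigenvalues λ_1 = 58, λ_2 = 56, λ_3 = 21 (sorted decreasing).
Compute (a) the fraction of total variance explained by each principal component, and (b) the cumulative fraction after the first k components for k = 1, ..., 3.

Step 1 — total variance = trace(Sigma) = Σ λ_i = 58 + 56 + 21 = 135.

Step 2 — fraction explained by component i = λ_i / Σ λ:
  PC1: 58/135 = 0.4296
  PC2: 56/135 = 0.4148
  PC3: 21/135 = 0.1556

Step 3 — cumulative fraction after k components = (λ_1 + ... + λ_k) / Σ λ:
  k = 1: 58/135 = 0.4296
  k = 2: (58 + 56)/135 = 114/135 = 0.8444
  k = 3: (58 + 56 + 21)/135 = 135/135 = 1

Summary (fraction, with percent):

explained: PC1 0.4296 (42.96%), PC2 0.4148 (41.48%), PC3 0.1556 (15.56%);  cumulative: 0.4296, 0.8444, 1


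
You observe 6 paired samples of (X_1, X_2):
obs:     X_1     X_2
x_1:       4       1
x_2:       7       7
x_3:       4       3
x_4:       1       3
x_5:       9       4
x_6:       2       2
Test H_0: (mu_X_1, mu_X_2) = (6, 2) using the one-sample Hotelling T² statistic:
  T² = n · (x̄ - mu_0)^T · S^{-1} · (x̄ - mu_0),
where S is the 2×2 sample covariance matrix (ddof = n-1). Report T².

Step 1 — sample mean vector:
  mean(X_1) = (4 + 7 + 4 + 1 + 9 + 2) / 6 = 27/6 = 4.5
  mean(X_2) = (1 + 7 + 3 + 3 + 4 + 2) / 6 = 20/6 = 3.3333
  x̄ = (4.5, 3.3333),  deviation x̄ - mu_0 = (4.5, 3.3333) - (6, 2) = (-1.5, 1.3333).

Step 2 — sample covariance matrix, S[i,j] = (1/(n-1)) · Σ_k (x_{k,i} - mean_i) · (x_{k,j} - mean_j), divisor n-1 = 5:
  S[X_1,X_1] = ((-0.5)·(-0.5) + (2.5)·(2.5) + (-0.5)·(-0.5) + (-3.5)·(-3.5) + (4.5)·(4.5) + (-2.5)·(-2.5)) / 5 = 45.5/5 = 9.1
  S[X_1,X_2] = ((-0.5)·(-2.3333) + (2.5)·(3.6667) + (-0.5)·(-0.3333) + (-3.5)·(-0.3333) + (4.5)·(0.6667) + (-2.5)·(-1.3333)) / 5 = 18/5 = 3.6
  S[X_2,X_2] = ((-2.3333)·(-2.3333) + (3.6667)·(3.6667) + (-0.3333)·(-0.3333) + (-0.3333)·(-0.3333) + (0.6667)·(0.6667) + (-1.3333)·(-1.3333)) / 5 = 21.3333/5 = 4.2667
  S = [[9.1, 3.6],
 [3.6, 4.2667]].

Step 3 — invert S. det(S) = 9.1·4.2667 - (3.6)² = 25.8667.
  S^{-1} = (1/det) · [[d, -b], [-b, a]] = [[0.1649, -0.1392],
 [-0.1392, 0.3518]].

Step 4 — quadratic form (x̄ - mu_0)^T · S^{-1} · (x̄ - mu_0):
  S^{-1} · (x̄ - mu_0) = (-0.433, 0.6778),
  (x̄ - mu_0)^T · [...] = (-1.5)·(-0.433) + (1.3333)·(0.6778) = 1.5533.

Step 5 — scale by n: T² = 6 · 1.5533 = 9.3196.

T² ≈ 9.3196


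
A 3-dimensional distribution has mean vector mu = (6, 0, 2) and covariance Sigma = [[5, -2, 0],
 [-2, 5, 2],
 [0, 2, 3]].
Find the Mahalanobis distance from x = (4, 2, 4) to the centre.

Step 1 — centre the observation: (x - mu) = (-2, 2, 2).

Step 2 — invert Sigma (cofactor / det for 3×3, or solve directly):
  Sigma^{-1} = [[0.2558, 0.1395, -0.093],
 [0.1395, 0.3488, -0.2326],
 [-0.093, -0.2326, 0.4884]].

Step 3 — form the quadratic (x - mu)^T · Sigma^{-1} · (x - mu):
  Sigma^{-1} · (x - mu) = (-0.4186, -0.0465, 0.6977).
  (x - mu)^T · [Sigma^{-1} · (x - mu)] = (-2)·(-0.4186) + (2)·(-0.0465) + (2)·(0.6977) = 2.1395.

Step 4 — take square root: d = √(2.1395) ≈ 1.4627.

d(x, mu) = √(2.1395) ≈ 1.4627


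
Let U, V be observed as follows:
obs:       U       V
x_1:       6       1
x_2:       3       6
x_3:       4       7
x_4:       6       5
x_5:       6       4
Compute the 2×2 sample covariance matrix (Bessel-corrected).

Step 1 — column means:
  mean(U) = (6 + 3 + 4 + 6 + 6) / 5 = 25/5 = 5
  mean(V) = (1 + 6 + 7 + 5 + 4) / 5 = 23/5 = 4.6

Step 2 — sample covariance S[i,j] = (1/(n-1)) · Σ_k (x_{k,i} - mean_i) · (x_{k,j} - mean_j), with n-1 = 4.
  S[U,U] = ((1)·(1) + (-2)·(-2) + (-1)·(-1) + (1)·(1) + (1)·(1)) / 4 = 8/4 = 2
  S[U,V] = ((1)·(-3.6) + (-2)·(1.4) + (-1)·(2.4) + (1)·(0.4) + (1)·(-0.6)) / 4 = -9/4 = -2.25
  S[V,V] = ((-3.6)·(-3.6) + (1.4)·(1.4) + (2.4)·(2.4) + (0.4)·(0.4) + (-0.6)·(-0.6)) / 4 = 21.2/4 = 5.3

S is symmetric (S[j,i] = S[i,j]). Assembling:

S = [[2, -2.25],
 [-2.25, 5.3]]


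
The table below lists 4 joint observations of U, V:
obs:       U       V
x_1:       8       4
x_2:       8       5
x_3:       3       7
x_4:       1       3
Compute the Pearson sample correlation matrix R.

Step 1 — column means:
  mean(U) = (8 + 8 + 3 + 1) / 4 = 20/4 = 5
  mean(V) = (4 + 5 + 7 + 3) / 4 = 19/4 = 4.75

Step 2 — sample variances and covariances s[i,j] = (1/(n-1)) · Σ_k (x_{k,i} - mean_i) · (x_{k,j} - mean_j), with n-1 = 3:
  s[U,U] = ((3)·(3) + (3)·(3) + (-2)·(-2) + (-4)·(-4)) / 3 = 38/3 = 12.6667
  s[U,V] = ((3)·(-0.75) + (3)·(0.25) + (-2)·(2.25) + (-4)·(-1.75)) / 3 = 1/3 = 0.3333
  s[V,V] = ((-0.75)·(-0.75) + (0.25)·(0.25) + (2.25)·(2.25) + (-1.75)·(-1.75)) / 3 = 8.75/3 = 2.9167
  Sample standard deviations s_i = √(s[i,i]):
  s(U) = √(12.6667) = 3.559
  s(V) = √(2.9167) = 1.7078

Step 3 — r_{ij} = s_{ij} / (s_i · s_j):
  r[U,U] = 1 (diagonal).
  r[U,V] = 0.3333 / (3.559 · 1.7078) = 0.3333 / 6.0782 = 0.0548
  r[V,V] = 1 (diagonal).

R is symmetric with unit diagonal. Assembling:

R = [[1, 0.0548],
 [0.0548, 1]]


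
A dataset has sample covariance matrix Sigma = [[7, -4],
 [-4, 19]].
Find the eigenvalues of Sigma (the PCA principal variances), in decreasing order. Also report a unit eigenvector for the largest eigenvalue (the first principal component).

Step 1 — characteristic polynomial of 2×2 Sigma:
  det(Sigma - λI) = λ² - trace · λ + det = 0.
  trace = 7 + 19 = 26, det = 7·19 - (-4)² = 117.
Step 2 — discriminant:
  Δ = trace² - 4·det = 676 - 468 = 208.
Step 3 — eigenvalues:
  λ = (trace ± √Δ)/2 = (26 ± 14.4222)/2,
  λ_1 = 20.2111,  λ_2 = 5.7889.

Step 4 — unit eigenvector for λ_1: solve (Sigma - λ_1 I)v = 0. First row:
  (7 - 20.2111)·v_x + (-4)·v_y = 0, i.e. (-13.2111)·v_x + (-4)·v_y = 0,
  so v ∝ (b, λ_1 - a) = (-4, 13.2111); multiply by -1 so the first entry is positive: u = (4, -13.2111).
  ||u|| = √((4)² + (-13.2111)²) = √(190.5332) ≈ 13.8034,
  v_1 = u/||u|| ≈ (0.2898, -0.9571) (||v_1|| = 1).

λ_1 = 20.2111,  λ_2 = 5.7889;  v_1 ≈ (0.2898, -0.9571)


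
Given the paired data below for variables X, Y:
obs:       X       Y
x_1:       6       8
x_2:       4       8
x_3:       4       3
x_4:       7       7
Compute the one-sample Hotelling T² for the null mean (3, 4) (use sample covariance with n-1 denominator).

Step 1 — sample mean vector:
  mean(X) = (6 + 4 + 4 + 7) / 4 = 21/4 = 5.25
  mean(Y) = (8 + 8 + 3 + 7) / 4 = 26/4 = 6.5
  x̄ = (5.25, 6.5),  deviation x̄ - mu_0 = (5.25, 6.5) - (3, 4) = (2.25, 2.5).

Step 2 — sample covariance matrix, S[i,j] = (1/(n-1)) · Σ_k (x_{k,i} - mean_i) · (x_{k,j} - mean_j), divisor n-1 = 3:
  S[X,X] = ((0.75)·(0.75) + (-1.25)·(-1.25) + (-1.25)·(-1.25) + (1.75)·(1.75)) / 3 = 6.75/3 = 2.25
  S[X,Y] = ((0.75)·(1.5) + (-1.25)·(1.5) + (-1.25)·(-3.5) + (1.75)·(0.5)) / 3 = 4.5/3 = 1.5
  S[Y,Y] = ((1.5)·(1.5) + (1.5)·(1.5) + (-3.5)·(-3.5) + (0.5)·(0.5)) / 3 = 17/3 = 5.6667
  S = [[2.25, 1.5],
 [1.5, 5.6667]].

Step 3 — invert S. det(S) = 2.25·5.6667 - (1.5)² = 10.5.
  S^{-1} = (1/det) · [[d, -b], [-b, a]] = [[0.5397, -0.1429],
 [-0.1429, 0.2143]].

Step 4 — quadratic form (x̄ - mu_0)^T · S^{-1} · (x̄ - mu_0):
  S^{-1} · (x̄ - mu_0) = (0.8571, 0.2143),
  (x̄ - mu_0)^T · [...] = (2.25)·(0.8571) + (2.5)·(0.2143) = 2.4643.

Step 5 — scale by n: T² = 4 · 2.4643 = 9.8571.

T² ≈ 9.8571
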